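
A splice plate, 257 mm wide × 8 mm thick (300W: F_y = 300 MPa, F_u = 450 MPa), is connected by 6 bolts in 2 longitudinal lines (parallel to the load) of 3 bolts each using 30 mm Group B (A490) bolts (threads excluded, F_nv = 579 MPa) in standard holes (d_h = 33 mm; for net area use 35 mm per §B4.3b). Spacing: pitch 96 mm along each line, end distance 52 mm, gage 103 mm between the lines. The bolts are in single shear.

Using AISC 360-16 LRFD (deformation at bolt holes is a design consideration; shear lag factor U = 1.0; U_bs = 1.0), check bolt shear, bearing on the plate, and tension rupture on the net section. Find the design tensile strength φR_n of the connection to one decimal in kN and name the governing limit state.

504.9 kN (net-section rupture governs)

Bolt shear: A_b = π(30)²/4 = 706.86 mm². φR_n = 0.75 × 579 × 706.86 × 6 × 1 = 1841.7 kN.
Bearing (8 mm plate, F_u = 450 MPa): end bolts L_c = 52 − 33/2 = 35.5, R_n = min(1.2×35.5×8×450, 2.4×30×8×450) = 153.36 kN/bolt; interior L_c = 96 − 33 = 63, R_n = 259.2 kN/bolt. φR_n = 0.75 × (2×153.36 + 4×259.2) = 1007.6 kN.
Tension rupture (net): A_n = (257 − 2×35)×8 = 1496 mm² (U = 1.0, A_e = A_n). φR_n = 0.75 × 450 × 1496 = 504.9 kN.
Governing: min(1841.7, 1007.6, 504.9) = 504.9 kN → net-section rupture.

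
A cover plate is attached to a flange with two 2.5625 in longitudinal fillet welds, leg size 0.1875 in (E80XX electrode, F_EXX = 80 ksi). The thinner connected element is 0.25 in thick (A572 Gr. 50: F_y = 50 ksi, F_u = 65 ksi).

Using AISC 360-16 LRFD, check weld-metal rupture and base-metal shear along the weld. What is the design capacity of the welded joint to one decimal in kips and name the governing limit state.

Weld metal: throat = 0.707×0.1875 = 0.13256 in, L = 2×2.5625 = 5.125 in. φR_n = 0.75 × 0.6 × 80 × 0.13256 × 5.125 = 24.5 kips.
Base metal shear (0.25 in plate): yield φR_n = 1.0×0.6×50×0.25×5.125 = 38.4 kips; rupture φR_n = 0.75×0.6×65×0.25×5.125 = 37.5 kips; take 37.5 kips (rupture).
Governing: min(24.5, 37.5) = 24.5 kips → weld metal.

24.5 kips (weld metal governs)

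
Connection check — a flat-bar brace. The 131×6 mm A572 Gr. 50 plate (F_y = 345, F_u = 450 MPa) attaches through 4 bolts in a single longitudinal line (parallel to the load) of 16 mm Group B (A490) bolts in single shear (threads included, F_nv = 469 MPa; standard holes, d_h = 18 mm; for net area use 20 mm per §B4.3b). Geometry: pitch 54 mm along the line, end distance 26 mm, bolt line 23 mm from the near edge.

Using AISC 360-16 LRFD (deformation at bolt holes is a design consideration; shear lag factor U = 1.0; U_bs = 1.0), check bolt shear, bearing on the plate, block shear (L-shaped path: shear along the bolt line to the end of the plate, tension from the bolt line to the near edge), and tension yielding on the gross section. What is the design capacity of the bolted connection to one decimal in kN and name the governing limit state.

Bolt shear: A_b = π(16)²/4 = 201.06 mm². φR_n = 0.75 × 469 × 201.06 × 4 × 1 = 282.9 kN.
Bearing (6 mm plate, F_u = 450 MPa): end bolts L_c = 26 − 18/2 = 17, R_n = min(1.2×17×6×450, 2.4×16×6×450) = 55.08 kN/bolt; interior L_c = 54 − 18 = 36, R_n = 103.68 kN/bolt. φR_n = 0.75 × (1×55.08 + 3×103.68) = 274.6 kN.
Block shear: shear path 1×[26+3×54] = 1×188 mm, A_gv = 1128, A_nv = 1×(188 − 3.5×20)×6 = 708 mm²; tension to near edge: (23 − 0.5×20)×6 = 78 mm². R_n = min(0.6×450×708, 0.6×345×1128) + 1.0×450×78 = min(191.16, 233.5) + 35.1 = 226.26 kN. φR_n = 0.75 × 226.26 = 169.7 kN.
Tension yield (gross): A_g = 131×6 = 786 mm². φR_n = 0.90 × 345 × 786 = 244.1 kN.
Governing: min(282.9, 274.6, 169.7, 244.1) = 169.7 kN → block shear.

169.7 kN (block shear governs)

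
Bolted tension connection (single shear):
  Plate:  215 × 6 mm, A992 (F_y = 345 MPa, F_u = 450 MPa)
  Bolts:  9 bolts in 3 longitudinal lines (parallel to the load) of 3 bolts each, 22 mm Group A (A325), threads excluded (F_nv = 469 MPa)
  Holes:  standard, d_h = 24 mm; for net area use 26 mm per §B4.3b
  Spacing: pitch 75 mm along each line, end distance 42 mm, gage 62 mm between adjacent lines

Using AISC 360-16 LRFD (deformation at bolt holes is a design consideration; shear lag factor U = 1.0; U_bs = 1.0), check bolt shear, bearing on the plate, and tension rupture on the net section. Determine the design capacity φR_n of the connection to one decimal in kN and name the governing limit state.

Bolt shear: A_b = π(22)²/4 = 380.13 mm². φR_n = 0.75 × 469 × 380.13 × 9 × 1 = 1203.4 kN.
Bearing (6 mm plate, F_u = 450 MPa): end bolts L_c = 42 − 24/2 = 30, R_n = min(1.2×30×6×450, 2.4×22×6×450) = 97.2 kN/bolt; interior L_c = 75 − 24 = 51, R_n = 142.56 kN/bolt. φR_n = 0.75 × (3×97.2 + 6×142.56) = 860.2 kN.
Tension rupture (net): A_n = (215 − 3×26)×6 = 822 mm² (U = 1.0, A_e = A_n). φR_n = 0.75 × 450 × 822 = 277.4 kN.
Governing: min(1203.4, 860.2, 277.4) = 277.4 kN → net-section rupture.

277.4 kN (net-section rupture governs)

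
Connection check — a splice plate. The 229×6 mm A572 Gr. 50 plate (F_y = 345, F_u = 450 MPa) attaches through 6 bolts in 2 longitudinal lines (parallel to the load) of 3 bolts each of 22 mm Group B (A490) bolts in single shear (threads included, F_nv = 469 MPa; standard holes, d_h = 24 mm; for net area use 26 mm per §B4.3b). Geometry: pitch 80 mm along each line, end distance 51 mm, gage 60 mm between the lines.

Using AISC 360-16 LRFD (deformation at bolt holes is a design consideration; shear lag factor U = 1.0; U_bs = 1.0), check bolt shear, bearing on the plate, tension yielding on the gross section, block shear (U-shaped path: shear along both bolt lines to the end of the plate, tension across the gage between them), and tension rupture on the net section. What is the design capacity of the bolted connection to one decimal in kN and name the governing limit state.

358.4 kN (net-section rupture governs)

Bolt shear: A_b = π(22)²/4 = 380.13 mm². φR_n = 0.75 × 469 × 380.13 × 6 × 1 = 802.3 kN.
Bearing (6 mm plate, F_u = 450 MPa): end bolts L_c = 51 − 24/2 = 39, R_n = min(1.2×39×6×450, 2.4×22×6×450) = 126.36 kN/bolt; interior L_c = 80 − 24 = 56, R_n = 142.56 kN/bolt. φR_n = 0.75 × (2×126.36 + 4×142.56) = 617.2 kN.
Tension yield (gross): A_g = 229×6 = 1374 mm². φR_n = 0.90 × 345 × 1374 = 426.6 kN.
Block shear: shear path 2×[51+2×80] = 2×211 mm, A_gv = 2532, A_nv = 2×(211 − 2.5×26)×6 = 1752 mm²; tension across gage: (60 − 1×26)×6 = 204 mm². R_n = min(0.6×450×1752, 0.6×345×2532) + 1.0×450×204 = min(473.04, 524.12) + 91.8 = 564.84 kN. φR_n = 0.75 × 564.84 = 423.6 kN.
Tension rupture (net): A_n = (229 − 2×26)×6 = 1062 mm² (U = 1.0, A_e = A_n). φR_n = 0.75 × 450 × 1062 = 358.4 kN.
Governing: min(802.3, 617.2, 426.6, 423.6, 358.4) = 358.4 kN → net-section rupture.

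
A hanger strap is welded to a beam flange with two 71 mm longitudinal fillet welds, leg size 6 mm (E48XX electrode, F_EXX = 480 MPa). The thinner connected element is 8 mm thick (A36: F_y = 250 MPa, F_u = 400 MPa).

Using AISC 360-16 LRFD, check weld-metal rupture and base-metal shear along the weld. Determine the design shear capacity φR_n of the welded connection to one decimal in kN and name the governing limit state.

Weld metal: throat = 0.707×6 = 4.242 mm, L = 2×71 = 142 mm. φR_n = 0.75 × 0.6 × 480 × 4.242 × 142 = 130.1 kN.
Base metal shear (8 mm plate): yield φR_n = 1.0×0.6×250×8×142 = 170.4 kN; rupture φR_n = 0.75×0.6×400×8×142 = 204.5 kN; take 170.4 kN (yield).
Governing: min(130.1, 170.4) = 130.1 kN → weld metal.

130.1 kN (weld metal governs)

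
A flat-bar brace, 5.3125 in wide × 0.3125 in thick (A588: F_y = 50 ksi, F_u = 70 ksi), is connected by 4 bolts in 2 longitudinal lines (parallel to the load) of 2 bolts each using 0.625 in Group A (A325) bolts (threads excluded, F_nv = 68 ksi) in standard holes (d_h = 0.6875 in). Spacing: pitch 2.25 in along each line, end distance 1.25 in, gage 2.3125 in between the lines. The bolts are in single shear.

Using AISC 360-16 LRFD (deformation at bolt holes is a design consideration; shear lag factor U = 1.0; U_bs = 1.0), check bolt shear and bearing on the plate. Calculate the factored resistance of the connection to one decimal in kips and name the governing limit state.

Bolt shear: A_b = π(0.625)²/4 = 0.3068 in². φR_n = 0.75 × 68 × 0.3068 × 4 × 1 = 62.6 kips.
Bearing (0.3125 in plate, F_u = 70 ksi): end bolts L_c = 1.25 − 0.6875/2 = 0.90625, R_n = min(1.2×0.90625×0.3125×70, 2.4×0.625×0.3125×70) = 23.789 kips/bolt; interior L_c = 2.25 − 0.6875 = 1.5625, R_n = 32.813 kips/bolt. φR_n = 0.75 × (2×23.789 + 2×32.813) = 84.9 kips.
Governing: min(62.6, 84.9) = 62.6 kips → bolt shear.

62.6 kips (bolt shear governs)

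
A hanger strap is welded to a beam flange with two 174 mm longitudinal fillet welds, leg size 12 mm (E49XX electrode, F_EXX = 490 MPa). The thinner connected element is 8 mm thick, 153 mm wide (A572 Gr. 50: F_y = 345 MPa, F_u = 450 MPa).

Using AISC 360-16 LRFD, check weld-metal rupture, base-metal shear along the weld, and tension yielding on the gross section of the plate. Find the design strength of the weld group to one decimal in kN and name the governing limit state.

Weld metal: throat = 0.707×12 = 8.484 mm, L = 2×174 = 348 mm. φR_n = 0.75 × 0.6 × 490 × 8.484 × 348 = 651.0 kN.
Base metal shear (8 mm plate): yield φR_n = 1.0×0.6×345×8×348 = 576.3 kN; rupture φR_n = 0.75×0.6×450×8×348 = 563.8 kN; take 563.8 kN (rupture).
Tension yield (gross): A_g = 153×8 = 1224 mm². φR_n = 0.90 × 345 × 1224 = 380.1 kN.
Governing: min(651.0, 563.8, 380.1) = 380.1 kN → gross-section yield.

380.1 kN (gross-section yield governs)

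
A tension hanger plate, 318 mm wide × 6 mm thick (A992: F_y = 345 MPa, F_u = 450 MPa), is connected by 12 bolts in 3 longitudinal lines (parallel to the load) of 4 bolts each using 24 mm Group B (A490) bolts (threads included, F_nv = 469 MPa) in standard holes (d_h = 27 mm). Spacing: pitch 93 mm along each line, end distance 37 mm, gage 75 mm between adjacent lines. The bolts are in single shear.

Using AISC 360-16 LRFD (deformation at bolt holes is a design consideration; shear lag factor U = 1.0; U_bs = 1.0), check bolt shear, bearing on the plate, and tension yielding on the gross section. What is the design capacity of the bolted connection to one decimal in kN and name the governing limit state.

Bolt shear: A_b = π(24)²/4 = 452.39 mm². φR_n = 0.75 × 469 × 452.39 × 12 × 1 = 1909.5 kN.
Bearing (6 mm plate, F_u = 450 MPa): end bolts L_c = 37 − 27/2 = 23.5, R_n = min(1.2×23.5×6×450, 2.4×24×6×450) = 76.14 kN/bolt; interior L_c = 93 − 27 = 66, R_n = 155.52 kN/bolt. φR_n = 0.75 × (3×76.14 + 9×155.52) = 1221.1 kN.
Tension yield (gross): A_g = 318×6 = 1908 mm². φR_n = 0.90 × 345 × 1908 = 592.4 kN.
Governing: min(1909.5, 1221.1, 592.4) = 592.4 kN → gross-section yield.

592.4 kN (gross-section yield governs)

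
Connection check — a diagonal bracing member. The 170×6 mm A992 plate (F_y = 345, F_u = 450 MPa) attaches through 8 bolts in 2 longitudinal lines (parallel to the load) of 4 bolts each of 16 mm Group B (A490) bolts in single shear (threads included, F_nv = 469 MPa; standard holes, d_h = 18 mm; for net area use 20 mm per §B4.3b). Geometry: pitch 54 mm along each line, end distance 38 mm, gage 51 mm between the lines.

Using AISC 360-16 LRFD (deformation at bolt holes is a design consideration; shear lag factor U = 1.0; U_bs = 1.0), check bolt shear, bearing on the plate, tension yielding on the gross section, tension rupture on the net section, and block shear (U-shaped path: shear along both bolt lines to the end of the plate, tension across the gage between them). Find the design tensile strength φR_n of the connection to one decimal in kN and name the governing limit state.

Bolt shear: A_b = π(16)²/4 = 201.06 mm². φR_n = 0.75 × 469 × 201.06 × 8 × 1 = 565.8 kN.
Bearing (6 mm plate, F_u = 450 MPa): end bolts L_c = 38 − 18/2 = 29, R_n = min(1.2×29×6×450, 2.4×16×6×450) = 93.96 kN/bolt; interior L_c = 54 − 18 = 36, R_n = 103.68 kN/bolt. φR_n = 0.75 × (2×93.96 + 6×103.68) = 607.5 kN.
Tension yield (gross): A_g = 170×6 = 1020 mm². φR_n = 0.90 × 345 × 1020 = 316.7 kN.
Tension rupture (net): A_n = (170 − 2×20)×6 = 780 mm² (U = 1.0, A_e = A_n). φR_n = 0.75 × 450 × 780 = 263.3 kN.
Block shear: shear path 2×[38+3×54] = 2×200 mm, A_gv = 2400, A_nv = 2×(200 − 3.5×20)×6 = 1560 mm²; tension across gage: (51 − 1×20)×6 = 186 mm². R_n = min(0.6×450×1560, 0.6×345×2400) + 1.0×450×186 = min(421.2, 496.8) + 83.7 = 504.9 kN. φR_n = 0.75 × 504.9 = 378.7 kN.
Governing: min(565.8, 607.5, 316.7, 263.3, 378.7) = 263.3 kN → net-section rupture.

263.3 kN (net-section rupture governs)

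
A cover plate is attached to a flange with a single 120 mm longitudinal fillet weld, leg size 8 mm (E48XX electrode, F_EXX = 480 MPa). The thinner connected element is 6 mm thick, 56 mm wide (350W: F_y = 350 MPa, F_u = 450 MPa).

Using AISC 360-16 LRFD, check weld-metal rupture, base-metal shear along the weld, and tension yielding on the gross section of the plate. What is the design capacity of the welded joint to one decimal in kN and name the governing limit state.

105.8 kN (gross-section yield governs)

Weld metal: throat = 0.707×8 = 5.656 mm, L = 120 mm. φR_n = 0.75 × 0.6 × 480 × 5.656 × 120 = 146.6 kN.
Base metal shear (6 mm plate): yield φR_n = 1.0×0.6×350×6×120 = 151.2 kN; rupture φR_n = 0.75×0.6×450×6×120 = 145.8 kN; take 145.8 kN (rupture).
Tension yield (gross): A_g = 56×6 = 336 mm². φR_n = 0.90 × 350 × 336 = 105.8 kN.
Governing: min(146.6, 145.8, 105.8) = 105.8 kN → gross-section yield.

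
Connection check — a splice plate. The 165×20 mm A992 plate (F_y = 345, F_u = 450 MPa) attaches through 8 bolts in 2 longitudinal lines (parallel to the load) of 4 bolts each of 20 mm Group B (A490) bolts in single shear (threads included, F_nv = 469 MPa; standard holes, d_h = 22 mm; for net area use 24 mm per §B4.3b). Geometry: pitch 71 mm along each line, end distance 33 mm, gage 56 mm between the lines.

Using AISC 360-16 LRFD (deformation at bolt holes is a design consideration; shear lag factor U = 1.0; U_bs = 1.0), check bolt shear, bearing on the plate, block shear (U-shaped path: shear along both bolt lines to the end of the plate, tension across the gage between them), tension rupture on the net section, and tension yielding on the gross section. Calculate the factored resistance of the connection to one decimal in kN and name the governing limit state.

Bolt shear: A_b = π(20)²/4 = 314.16 mm². φR_n = 0.75 × 469 × 314.16 × 8 × 1 = 884.0 kN.
Bearing (20 mm plate, F_u = 450 MPa): end bolts L_c = 33 − 22/2 = 22, R_n = min(1.2×22×20×450, 2.4×20×20×450) = 237.6 kN/bolt; interior L_c = 71 − 22 = 49, R_n = 432 kN/bolt. φR_n = 0.75 × (2×237.6 + 6×432) = 2300.4 kN.
Block shear: shear path 2×[33+3×71] = 2×246 mm, A_gv = 9840, A_nv = 2×(246 − 3.5×24)×20 = 6480 mm²; tension across gage: (56 − 1×24)×20 = 640 mm². R_n = min(0.6×450×6480, 0.6×345×9840) + 1.0×450×640 = min(1749.6, 2036.9) + 288 = 2037.6 kN. φR_n = 0.75 × 2037.6 = 1528.2 kN.
Tension rupture (net): A_n = (165 − 2×24)×20 = 2340 mm² (U = 1.0, A_e = A_n). φR_n = 0.75 × 450 × 2340 = 789.8 kN.
Tension yield (gross): A_g = 165×20 = 3300 mm². φR_n = 0.90 × 345 × 3300 = 1024.7 kN.
Governing: min(884.0, 2300.4, 1528.2, 789.8, 1024.7) = 789.8 kN → net-section rupture.

789.8 kN (net-section rupture governs)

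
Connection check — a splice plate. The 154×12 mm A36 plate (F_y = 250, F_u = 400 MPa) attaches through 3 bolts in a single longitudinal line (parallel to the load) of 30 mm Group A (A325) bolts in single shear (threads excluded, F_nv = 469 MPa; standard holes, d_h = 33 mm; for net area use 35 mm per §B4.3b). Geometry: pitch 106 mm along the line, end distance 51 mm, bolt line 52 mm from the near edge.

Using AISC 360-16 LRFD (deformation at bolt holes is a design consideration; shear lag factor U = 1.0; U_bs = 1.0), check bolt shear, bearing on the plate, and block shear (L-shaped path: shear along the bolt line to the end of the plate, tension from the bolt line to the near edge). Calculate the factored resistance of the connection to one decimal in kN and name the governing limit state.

479.3 kN (block shear governs)

Bolt shear: A_b = π(30)²/4 = 706.86 mm². φR_n = 0.75 × 469 × 706.86 × 3 × 1 = 745.9 kN.
Bearing (12 mm plate, F_u = 400 MPa): end bolts L_c = 51 − 33/2 = 34.5, R_n = min(1.2×34.5×12×400, 2.4×30×12×400) = 198.72 kN/bolt; interior L_c = 106 − 33 = 73, R_n = 345.6 kN/bolt. φR_n = 0.75 × (1×198.72 + 2×345.6) = 667.4 kN.
Block shear: shear path 1×[51+2×106] = 1×263 mm, A_gv = 3156, A_nv = 1×(263 − 2.5×35)×12 = 2106 mm²; tension to near edge: (52 − 0.5×35)×12 = 414 mm². R_n = min(0.6×400×2106, 0.6×250×3156) + 1.0×400×414 = min(505.44, 473.4) + 165.6 = 639 kN. φR_n = 0.75 × 639 = 479.3 kN.
Governing: min(745.9, 667.4, 479.3) = 479.3 kN → block shear.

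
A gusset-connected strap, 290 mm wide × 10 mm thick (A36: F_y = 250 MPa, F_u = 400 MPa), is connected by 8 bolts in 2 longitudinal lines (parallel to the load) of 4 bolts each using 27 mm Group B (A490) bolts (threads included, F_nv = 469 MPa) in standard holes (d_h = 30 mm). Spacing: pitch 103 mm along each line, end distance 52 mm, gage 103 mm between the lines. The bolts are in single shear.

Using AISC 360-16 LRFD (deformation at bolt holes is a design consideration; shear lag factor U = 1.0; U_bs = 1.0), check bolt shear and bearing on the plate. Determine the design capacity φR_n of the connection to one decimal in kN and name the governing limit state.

Bolt shear: A_b = π(27)²/4 = 572.56 mm². φR_n = 0.75 × 469 × 572.56 × 8 × 1 = 1611.2 kN.
Bearing (10 mm plate, F_u = 400 MPa): end bolts L_c = 52 − 30/2 = 37, R_n = min(1.2×37×10×400, 2.4×27×10×400) = 177.6 kN/bolt; interior L_c = 103 − 30 = 73, R_n = 259.2 kN/bolt. φR_n = 0.75 × (2×177.6 + 6×259.2) = 1432.8 kN.
Governing: min(1611.2, 1432.8) = 1432.8 kN → bearing.

1432.8 kN (bearing governs)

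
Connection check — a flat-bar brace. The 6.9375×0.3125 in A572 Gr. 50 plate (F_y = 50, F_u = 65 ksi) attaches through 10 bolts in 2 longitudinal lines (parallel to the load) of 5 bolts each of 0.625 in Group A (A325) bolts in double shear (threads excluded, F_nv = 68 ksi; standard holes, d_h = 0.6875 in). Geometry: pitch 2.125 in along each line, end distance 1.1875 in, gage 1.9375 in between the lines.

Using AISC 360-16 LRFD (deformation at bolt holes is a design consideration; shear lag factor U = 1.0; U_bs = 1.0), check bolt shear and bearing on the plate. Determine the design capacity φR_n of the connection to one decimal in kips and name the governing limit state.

213.7 kips (bearing governs)

Bolt shear: A_b = π(0.625)²/4 = 0.3068 in². φR_n = 0.75 × 68 × 0.3068 × 10 × 2 = 312.9 kips.
Bearing (0.3125 in plate, F_u = 65 ksi): end bolts L_c = 1.1875 − 0.6875/2 = 0.84375, R_n = min(1.2×0.84375×0.3125×65, 2.4×0.625×0.3125×65) = 20.566 kips/bolt; interior L_c = 2.125 − 0.6875 = 1.4375, R_n = 30.469 kips/bolt. φR_n = 0.75 × (2×20.566 + 8×30.469) = 213.7 kips.
Governing: min(312.9, 213.7) = 213.7 kips → bearing.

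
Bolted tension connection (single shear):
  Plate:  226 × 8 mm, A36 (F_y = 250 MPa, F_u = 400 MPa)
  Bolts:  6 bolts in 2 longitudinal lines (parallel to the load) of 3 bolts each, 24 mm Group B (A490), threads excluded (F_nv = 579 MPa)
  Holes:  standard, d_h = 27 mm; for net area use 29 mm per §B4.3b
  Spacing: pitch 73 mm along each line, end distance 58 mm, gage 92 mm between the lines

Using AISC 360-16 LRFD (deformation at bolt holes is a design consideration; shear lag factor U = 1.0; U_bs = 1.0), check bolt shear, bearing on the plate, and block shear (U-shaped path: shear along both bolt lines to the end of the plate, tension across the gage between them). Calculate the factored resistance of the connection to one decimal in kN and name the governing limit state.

518.4 kN (block shear governs)

Bolt shear: A_b = π(24)²/4 = 452.39 mm². φR_n = 0.75 × 579 × 452.39 × 6 × 1 = 1178.7 kN.
Bearing (8 mm plate, F_u = 400 MPa): end bolts L_c = 58 − 27/2 = 44.5, R_n = min(1.2×44.5×8×400, 2.4×24×8×400) = 170.88 kN/bolt; interior L_c = 73 − 27 = 46, R_n = 176.64 kN/bolt. φR_n = 0.75 × (2×170.88 + 4×176.64) = 786.2 kN.
Block shear: shear path 2×[58+2×73] = 2×204 mm, A_gv = 3264, A_nv = 2×(204 − 2.5×29)×8 = 2104 mm²; tension across gage: (92 − 1×29)×8 = 504 mm². R_n = min(0.6×400×2104, 0.6×250×3264) + 1.0×400×504 = min(504.96, 489.6) + 201.6 = 691.2 kN. φR_n = 0.75 × 691.2 = 518.4 kN.
Governing: min(1178.7, 786.2, 518.4) = 518.4 kN → block shear.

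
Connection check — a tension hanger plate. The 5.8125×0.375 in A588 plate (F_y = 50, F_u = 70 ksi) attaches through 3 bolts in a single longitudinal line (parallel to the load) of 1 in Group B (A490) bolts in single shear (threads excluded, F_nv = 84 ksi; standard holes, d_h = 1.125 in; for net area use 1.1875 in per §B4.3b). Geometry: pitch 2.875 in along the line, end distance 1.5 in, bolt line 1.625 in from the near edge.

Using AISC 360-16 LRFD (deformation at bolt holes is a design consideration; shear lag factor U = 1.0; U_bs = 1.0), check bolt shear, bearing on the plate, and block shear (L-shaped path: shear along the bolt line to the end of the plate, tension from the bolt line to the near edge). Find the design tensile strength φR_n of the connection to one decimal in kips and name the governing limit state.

Bolt shear: A_b = π(1)²/4 = 0.7854 in². φR_n = 0.75 × 84 × 0.7854 × 3 × 1 = 148.4 kips.
Bearing (0.375 in plate, F_u = 70 ksi): end bolts L_c = 1.5 − 1.125/2 = 0.9375, R_n = min(1.2×0.9375×0.375×70, 2.4×1×0.375×70) = 29.531 kips/bolt; interior L_c = 2.875 − 1.125 = 1.75, R_n = 55.125 kips/bolt. φR_n = 0.75 × (1×29.531 + 2×55.125) = 104.8 kips.
Block shear: shear path 1×[1.5+2×2.875] = 1×7.25 in, A_gv = 2.7188, A_nv = 1×(7.25 − 2.5×1.1875)×0.375 = 1.6055 in²; tension to near edge: (1.625 − 0.5×1.1875)×0.375 = 0.38672 in². R_n = min(0.6×70×1.6055, 0.6×50×2.7188) + 1.0×70×0.38672 = min(67.431, 81.564) + 27.07 = 94.501 kips. φR_n = 0.75 × 94.501 = 70.9 kips.
Governing: min(148.4, 104.8, 70.9) = 70.9 kips → block shear.

70.9 kips (block shear governs)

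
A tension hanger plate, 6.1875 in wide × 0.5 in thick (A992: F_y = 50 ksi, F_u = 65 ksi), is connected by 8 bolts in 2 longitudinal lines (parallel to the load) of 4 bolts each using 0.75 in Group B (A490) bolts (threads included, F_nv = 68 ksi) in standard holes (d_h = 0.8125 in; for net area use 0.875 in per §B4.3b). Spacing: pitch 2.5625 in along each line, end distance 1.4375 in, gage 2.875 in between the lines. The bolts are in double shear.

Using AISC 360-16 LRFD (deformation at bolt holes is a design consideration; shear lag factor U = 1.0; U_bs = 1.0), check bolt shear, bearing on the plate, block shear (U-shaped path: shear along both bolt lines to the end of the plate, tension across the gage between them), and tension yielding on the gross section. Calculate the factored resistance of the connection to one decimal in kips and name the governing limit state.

Bolt shear: A_b = π(0.75)²/4 = 0.44179 in². φR_n = 0.75 × 68 × 0.44179 × 8 × 2 = 360.5 kips.
Bearing (0.5 in plate, F_u = 65 ksi): end bolts L_c = 1.4375 − 0.8125/2 = 1.03125, R_n = min(1.2×1.03125×0.5×65, 2.4×0.75×0.5×65) = 40.219 kips/bolt; interior L_c = 2.5625 − 0.8125 = 1.75, R_n = 58.5 kips/bolt. φR_n = 0.75 × (2×40.219 + 6×58.5) = 323.6 kips.
Block shear: shear path 2×[1.4375+3×2.5625] = 2×9.125 in, A_gv = 9.125, A_nv = 2×(9.125 − 3.5×0.875)×0.5 = 6.0625 in²; tension across gage: (2.875 − 1×0.875)×0.5 = 1 in². R_n = min(0.6×65×6.0625, 0.6×50×9.125) + 1.0×65×1 = min(236.44, 273.75) + 65 = 301.44 kips. φR_n = 0.75 × 301.44 = 226.1 kips.
Tension yield (gross): A_g = 6.1875×0.5 = 3.0938 in². φR_n = 0.90 × 50 × 3.0938 = 139.2 kips.
Governing: min(360.5, 323.6, 226.1, 139.2) = 139.2 kips → gross-section yield.

139.2 kips (gross-section yield governs)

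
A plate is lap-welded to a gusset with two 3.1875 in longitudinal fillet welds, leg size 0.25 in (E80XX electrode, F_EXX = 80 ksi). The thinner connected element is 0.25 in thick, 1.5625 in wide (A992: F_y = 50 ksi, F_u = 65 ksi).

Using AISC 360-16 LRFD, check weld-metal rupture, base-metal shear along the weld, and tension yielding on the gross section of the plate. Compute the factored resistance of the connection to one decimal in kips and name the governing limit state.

17.6 kips (gross-section yield governs)

Weld metal: throat = 0.707×0.25 = 0.17675 in, L = 2×3.1875 = 6.375 in. φR_n = 0.75 × 0.6 × 80 × 0.17675 × 6.375 = 40.6 kips.
Base metal shear (0.25 in plate): yield φR_n = 1.0×0.6×50×0.25×6.375 = 47.8 kips; rupture φR_n = 0.75×0.6×65×0.25×6.375 = 46.6 kips; take 46.6 kips (rupture).
Tension yield (gross): A_g = 1.5625×0.25 = 0.39063 in². φR_n = 0.90 × 50 × 0.39063 = 17.6 kips.
Governing: min(40.6, 46.6, 17.6) = 17.6 kips → gross-section yield.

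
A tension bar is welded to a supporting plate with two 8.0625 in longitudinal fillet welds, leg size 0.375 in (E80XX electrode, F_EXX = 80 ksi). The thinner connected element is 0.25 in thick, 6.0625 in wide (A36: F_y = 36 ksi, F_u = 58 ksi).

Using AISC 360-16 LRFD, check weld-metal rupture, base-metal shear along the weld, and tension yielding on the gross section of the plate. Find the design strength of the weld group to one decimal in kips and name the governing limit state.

Weld metal: throat = 0.707×0.375 = 0.26513 in, L = 2×8.0625 = 16.125 in. φR_n = 0.75 × 0.6 × 80 × 0.26513 × 16.125 = 153.9 kips.
Base metal shear (0.25 in plate): yield φR_n = 1.0×0.6×36×0.25×16.125 = 87.1 kips; rupture φR_n = 0.75×0.6×58×0.25×16.125 = 105.2 kips; take 87.1 kips (yield).
Tension yield (gross): A_g = 6.0625×0.25 = 1.5156 in². φR_n = 0.90 × 36 × 1.5156 = 49.1 kips.
Governing: min(153.9, 87.1, 49.1) = 49.1 kips → gross-section yield.

49.1 kips (gross-section yield governs)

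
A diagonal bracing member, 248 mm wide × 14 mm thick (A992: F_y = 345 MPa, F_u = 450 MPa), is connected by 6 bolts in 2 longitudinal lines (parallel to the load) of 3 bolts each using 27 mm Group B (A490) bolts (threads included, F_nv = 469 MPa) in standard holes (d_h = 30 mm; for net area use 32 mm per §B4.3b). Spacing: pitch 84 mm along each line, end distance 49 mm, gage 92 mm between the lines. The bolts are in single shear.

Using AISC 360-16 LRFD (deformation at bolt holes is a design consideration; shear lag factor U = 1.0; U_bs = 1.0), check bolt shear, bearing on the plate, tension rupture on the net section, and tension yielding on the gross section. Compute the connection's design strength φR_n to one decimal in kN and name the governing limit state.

Bolt shear: A_b = π(27)²/4 = 572.56 mm². φR_n = 0.75 × 469 × 572.56 × 6 × 1 = 1208.4 kN.
Bearing (14 mm plate, F_u = 450 MPa): end bolts L_c = 49 − 30/2 = 34, R_n = min(1.2×34×14×450, 2.4×27×14×450) = 257.04 kN/bolt; interior L_c = 84 − 30 = 54, R_n = 408.24 kN/bolt. φR_n = 0.75 × (2×257.04 + 4×408.24) = 1610.3 kN.
Tension rupture (net): A_n = (248 − 2×32)×14 = 2576 mm² (U = 1.0, A_e = A_n). φR_n = 0.75 × 450 × 2576 = 869.4 kN.
Tension yield (gross): A_g = 248×14 = 3472 mm². φR_n = 0.90 × 345 × 3472 = 1078.1 kN.
Governing: min(1208.4, 1610.3, 869.4, 1078.1) = 869.4 kN → net-section rupture.

869.4 kN (net-section rupture governs)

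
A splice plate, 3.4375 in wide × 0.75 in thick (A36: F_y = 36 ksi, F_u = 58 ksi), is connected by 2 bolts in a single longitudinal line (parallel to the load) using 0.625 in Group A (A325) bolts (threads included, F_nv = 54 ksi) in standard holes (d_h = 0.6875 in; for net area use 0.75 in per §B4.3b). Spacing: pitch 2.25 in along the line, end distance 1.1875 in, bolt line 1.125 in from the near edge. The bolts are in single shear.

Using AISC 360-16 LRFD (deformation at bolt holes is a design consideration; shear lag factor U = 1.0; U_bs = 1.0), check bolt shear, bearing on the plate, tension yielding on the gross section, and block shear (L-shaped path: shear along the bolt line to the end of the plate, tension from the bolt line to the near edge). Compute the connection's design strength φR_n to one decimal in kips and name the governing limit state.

24.9 kips (bolt shear governs)

Bolt shear: A_b = π(0.625)²/4 = 0.3068 in². φR_n = 0.75 × 54 × 0.3068 × 2 × 1 = 24.9 kips.
Bearing (0.75 in plate, F_u = 58 ksi): end bolts L_c = 1.1875 − 0.6875/2 = 0.84375, R_n = min(1.2×0.84375×0.75×58, 2.4×0.625×0.75×58) = 44.044 kips/bolt; interior L_c = 2.25 − 0.6875 = 1.5625, R_n = 65.25 kips/bolt. φR_n = 0.75 × (1×44.044 + 1×65.25) = 82.0 kips.
Tension yield (gross): A_g = 3.4375×0.75 = 2.5781 in². φR_n = 0.90 × 36 × 2.5781 = 83.5 kips.
Block shear: shear path 1×[1.1875+1×2.25] = 1×3.4375 in, A_gv = 2.5781, A_nv = 1×(3.4375 − 1.5×0.75)×0.75 = 1.7344 in²; tension to near edge: (1.125 − 0.5×0.75)×0.75 = 0.5625 in². R_n = min(0.6×58×1.7344, 0.6×36×2.5781) + 1.0×58×0.5625 = min(60.357, 55.687) + 32.625 = 88.312 kips. φR_n = 0.75 × 88.312 = 66.2 kips.
Governing: min(24.9, 82.0, 83.5, 66.2) = 24.9 kips → bolt shear.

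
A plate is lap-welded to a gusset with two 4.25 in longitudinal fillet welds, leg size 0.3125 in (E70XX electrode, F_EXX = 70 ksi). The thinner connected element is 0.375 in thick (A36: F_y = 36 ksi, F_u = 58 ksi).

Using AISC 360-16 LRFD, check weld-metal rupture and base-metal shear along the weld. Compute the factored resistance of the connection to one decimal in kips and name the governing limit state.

Weld metal: throat = 0.707×0.3125 = 0.22094 in, L = 2×4.25 = 8.5 in. φR_n = 0.75 × 0.6 × 70 × 0.22094 × 8.5 = 59.2 kips.
Base metal shear (0.375 in plate): yield φR_n = 1.0×0.6×36×0.375×8.5 = 68.9 kips; rupture φR_n = 0.75×0.6×58×0.375×8.5 = 83.2 kips; take 68.9 kips (yield).
Governing: min(59.2, 68.9) = 59.2 kips → weld metal.

59.2 kips (weld metal governs)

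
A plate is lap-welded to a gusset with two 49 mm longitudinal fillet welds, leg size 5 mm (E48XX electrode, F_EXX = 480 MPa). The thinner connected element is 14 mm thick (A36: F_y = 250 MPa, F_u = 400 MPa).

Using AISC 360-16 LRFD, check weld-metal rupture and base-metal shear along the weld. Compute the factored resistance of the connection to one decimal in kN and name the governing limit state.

74.8 kN (weld metal governs)

Weld metal: throat = 0.707×5 = 3.535 mm, L = 2×49 = 98 mm. φR_n = 0.75 × 0.6 × 480 × 3.535 × 98 = 74.8 kN.
Base metal shear (14 mm plate): yield φR_n = 1.0×0.6×250×14×98 = 205.8 kN; rupture φR_n = 0.75×0.6×400×14×98 = 247.0 kN; take 205.8 kN (yield).
Governing: min(74.8, 205.8) = 74.8 kN → weld metal.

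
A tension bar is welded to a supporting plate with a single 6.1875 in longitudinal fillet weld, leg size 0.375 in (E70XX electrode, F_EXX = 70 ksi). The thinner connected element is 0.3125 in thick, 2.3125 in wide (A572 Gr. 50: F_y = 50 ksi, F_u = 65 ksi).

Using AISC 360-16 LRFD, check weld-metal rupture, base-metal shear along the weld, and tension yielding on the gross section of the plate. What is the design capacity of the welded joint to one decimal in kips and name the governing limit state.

Weld metal: throat = 0.707×0.375 = 0.26513 in, L = 6.1875 in. φR_n = 0.75 × 0.6 × 70 × 0.26513 × 6.1875 = 51.7 kips.
Base metal shear (0.3125 in plate): yield φR_n = 1.0×0.6×50×0.3125×6.1875 = 58.0 kips; rupture φR_n = 0.75×0.6×65×0.3125×6.1875 = 56.6 kips; take 56.6 kips (rupture).
Tension yield (gross): A_g = 2.3125×0.3125 = 0.72266 in². φR_n = 0.90 × 50 × 0.72266 = 32.5 kips.
Governing: min(51.7, 56.6, 32.5) = 32.5 kips → gross-section yield.

32.5 kips (gross-section yield governs)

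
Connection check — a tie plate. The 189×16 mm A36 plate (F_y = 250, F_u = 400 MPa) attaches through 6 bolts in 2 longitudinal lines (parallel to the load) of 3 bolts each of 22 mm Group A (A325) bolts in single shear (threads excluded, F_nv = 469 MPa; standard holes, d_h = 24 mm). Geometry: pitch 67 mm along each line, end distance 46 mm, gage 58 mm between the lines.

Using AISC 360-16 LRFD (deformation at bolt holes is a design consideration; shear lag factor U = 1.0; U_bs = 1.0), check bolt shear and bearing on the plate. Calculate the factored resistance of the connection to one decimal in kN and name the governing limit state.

802.3 kN (bolt shear governs)

Bolt shear: A_b = π(22)²/4 = 380.13 mm². φR_n = 0.75 × 469 × 380.13 × 6 × 1 = 802.3 kN.
Bearing (16 mm plate, F_u = 400 MPa): end bolts L_c = 46 − 24/2 = 34, R_n = min(1.2×34×16×400, 2.4×22×16×400) = 261.12 kN/bolt; interior L_c = 67 − 24 = 43, R_n = 330.24 kN/bolt. φR_n = 0.75 × (2×261.12 + 4×330.24) = 1382.4 kN.
Governing: min(802.3, 1382.4) = 802.3 kN → bolt shear.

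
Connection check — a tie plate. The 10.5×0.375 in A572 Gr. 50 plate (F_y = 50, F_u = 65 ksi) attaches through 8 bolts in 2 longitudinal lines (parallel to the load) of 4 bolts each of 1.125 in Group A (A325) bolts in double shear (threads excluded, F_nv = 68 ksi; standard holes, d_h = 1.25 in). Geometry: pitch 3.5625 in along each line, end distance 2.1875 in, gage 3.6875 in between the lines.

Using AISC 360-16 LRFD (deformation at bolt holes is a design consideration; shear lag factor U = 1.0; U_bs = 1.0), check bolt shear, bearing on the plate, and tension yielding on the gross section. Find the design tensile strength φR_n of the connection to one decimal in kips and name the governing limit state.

Bolt shear: A_b = π(1.125)²/4 = 0.99402 in². φR_n = 0.75 × 68 × 0.99402 × 8 × 2 = 811.1 kips.
Bearing (0.375 in plate, F_u = 65 ksi): end bolts L_c = 2.1875 − 1.25/2 = 1.5625, R_n = min(1.2×1.5625×0.375×65, 2.4×1.125×0.375×65) = 45.703 kips/bolt; interior L_c = 3.5625 − 1.25 = 2.3125, R_n = 65.813 kips/bolt. φR_n = 0.75 × (2×45.703 + 6×65.813) = 364.7 kips.
Tension yield (gross): A_g = 10.5×0.375 = 3.9375 in². φR_n = 0.90 × 50 × 3.9375 = 177.2 kips.
Governing: min(811.1, 364.7, 177.2) = 177.2 kips → gross-section yield.

177.2 kips (gross-section yield governs)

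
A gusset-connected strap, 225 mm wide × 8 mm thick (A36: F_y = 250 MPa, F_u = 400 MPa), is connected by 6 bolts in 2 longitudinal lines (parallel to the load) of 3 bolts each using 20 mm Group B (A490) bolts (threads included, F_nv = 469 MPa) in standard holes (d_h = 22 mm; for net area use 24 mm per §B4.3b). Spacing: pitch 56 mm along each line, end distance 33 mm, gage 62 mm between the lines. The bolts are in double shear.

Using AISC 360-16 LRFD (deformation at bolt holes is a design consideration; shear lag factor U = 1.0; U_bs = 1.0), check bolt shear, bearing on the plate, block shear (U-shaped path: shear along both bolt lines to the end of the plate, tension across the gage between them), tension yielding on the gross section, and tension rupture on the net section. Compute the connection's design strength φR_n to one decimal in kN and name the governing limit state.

Bolt shear: A_b = π(20)²/4 = 314.16 mm². φR_n = 0.75 × 469 × 314.16 × 6 × 2 = 1326.1 kN.
Bearing (8 mm plate, F_u = 400 MPa): end bolts L_c = 33 − 22/2 = 22, R_n = min(1.2×22×8×400, 2.4×20×8×400) = 84.48 kN/bolt; interior L_c = 56 − 22 = 34, R_n = 130.56 kN/bolt. φR_n = 0.75 × (2×84.48 + 4×130.56) = 518.4 kN.
Block shear: shear path 2×[33+2×56] = 2×145 mm, A_gv = 2320, A_nv = 2×(145 − 2.5×24)×8 = 1360 mm²; tension across gage: (62 − 1×24)×8 = 304 mm². R_n = min(0.6×400×1360, 0.6×250×2320) + 1.0×400×304 = min(326.4, 348) + 121.6 = 448 kN. φR_n = 0.75 × 448 = 336.0 kN.
Tension yield (gross): A_g = 225×8 = 1800 mm². φR_n = 0.90 × 250 × 1800 = 405.0 kN.
Tension rupture (net): A_n = (225 − 2×24)×8 = 1416 mm² (U = 1.0, A_e = A_n). φR_n = 0.75 × 400 × 1416 = 424.8 kN.
Governing: min(1326.1, 518.4, 336.0, 405.0, 424.8) = 336.0 kN → block shear.

336.0 kN (block shear governs)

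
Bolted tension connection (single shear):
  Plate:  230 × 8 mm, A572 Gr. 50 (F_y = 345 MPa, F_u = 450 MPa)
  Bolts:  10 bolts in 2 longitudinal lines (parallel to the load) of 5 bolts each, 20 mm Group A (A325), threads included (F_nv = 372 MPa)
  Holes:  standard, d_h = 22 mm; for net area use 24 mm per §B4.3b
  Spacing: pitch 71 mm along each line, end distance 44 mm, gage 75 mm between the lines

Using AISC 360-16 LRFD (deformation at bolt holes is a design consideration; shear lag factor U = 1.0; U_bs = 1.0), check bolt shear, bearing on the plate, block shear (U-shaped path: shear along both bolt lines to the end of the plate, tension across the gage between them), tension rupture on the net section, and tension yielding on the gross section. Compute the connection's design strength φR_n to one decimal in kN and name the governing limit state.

491.4 kN (net-section rupture governs)

Bolt shear: A_b = π(20)²/4 = 314.16 mm². φR_n = 0.75 × 372 × 314.16 × 10 × 1 = 876.5 kN.
Bearing (8 mm plate, F_u = 450 MPa): end bolts L_c = 44 − 22/2 = 33, R_n = min(1.2×33×8×450, 2.4×20×8×450) = 142.56 kN/bolt; interior L_c = 71 − 22 = 49, R_n = 172.8 kN/bolt. φR_n = 0.75 × (2×142.56 + 8×172.8) = 1250.6 kN.
Block shear: shear path 2×[44+4×71] = 2×328 mm, A_gv = 5248, A_nv = 2×(328 − 4.5×24)×8 = 3520 mm²; tension across gage: (75 − 1×24)×8 = 408 mm². R_n = min(0.6×450×3520, 0.6×345×5248) + 1.0×450×408 = min(950.4, 1086.3) + 183.6 = 1134 kN. φR_n = 0.75 × 1134 = 850.5 kN.
Tension rupture (net): A_n = (230 − 2×24)×8 = 1456 mm² (U = 1.0, A_e = A_n). φR_n = 0.75 × 450 × 1456 = 491.4 kN.
Tension yield (gross): A_g = 230×8 = 1840 mm². φR_n = 0.90 × 345 × 1840 = 571.3 kN.
Governing: min(876.5, 1250.6, 850.5, 491.4, 571.3) = 491.4 kN → net-section rupture.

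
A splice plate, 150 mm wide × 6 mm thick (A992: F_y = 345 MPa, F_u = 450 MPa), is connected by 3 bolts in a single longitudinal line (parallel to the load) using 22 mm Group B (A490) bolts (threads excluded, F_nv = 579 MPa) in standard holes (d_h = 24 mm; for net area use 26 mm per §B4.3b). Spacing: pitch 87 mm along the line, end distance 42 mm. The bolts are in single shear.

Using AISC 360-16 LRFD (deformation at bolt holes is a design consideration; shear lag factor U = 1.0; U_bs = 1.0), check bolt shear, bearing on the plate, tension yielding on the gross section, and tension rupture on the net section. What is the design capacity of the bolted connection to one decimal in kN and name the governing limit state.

251.1 kN (net-section rupture governs)

Bolt shear: A_b = π(22)²/4 = 380.13 mm². φR_n = 0.75 × 579 × 380.13 × 3 × 1 = 495.2 kN.
Bearing (6 mm plate, F_u = 450 MPa): end bolts L_c = 42 − 24/2 = 30, R_n = min(1.2×30×6×450, 2.4×22×6×450) = 97.2 kN/bolt; interior L_c = 87 − 24 = 63, R_n = 142.56 kN/bolt. φR_n = 0.75 × (1×97.2 + 2×142.56) = 286.7 kN.
Tension yield (gross): A_g = 150×6 = 900 mm². φR_n = 0.90 × 345 × 900 = 279.5 kN.
Tension rupture (net): A_n = (150 − 1×26)×6 = 744 mm² (U = 1.0, A_e = A_n). φR_n = 0.75 × 450 × 744 = 251.1 kN.
Governing: min(495.2, 286.7, 279.5, 251.1) = 251.1 kN → net-section rupture.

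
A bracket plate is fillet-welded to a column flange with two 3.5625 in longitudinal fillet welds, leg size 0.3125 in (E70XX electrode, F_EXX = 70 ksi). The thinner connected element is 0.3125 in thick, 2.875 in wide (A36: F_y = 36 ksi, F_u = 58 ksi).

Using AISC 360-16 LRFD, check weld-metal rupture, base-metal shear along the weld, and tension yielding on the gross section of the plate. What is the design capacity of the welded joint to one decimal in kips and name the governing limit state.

Weld metal: throat = 0.707×0.3125 = 0.22094 in, L = 2×3.5625 = 7.125 in. φR_n = 0.75 × 0.6 × 70 × 0.22094 × 7.125 = 49.6 kips.
Base metal shear (0.3125 in plate): yield φR_n = 1.0×0.6×36×0.3125×7.125 = 48.1 kips; rupture φR_n = 0.75×0.6×58×0.3125×7.125 = 58.1 kips; take 48.1 kips (yield).
Tension yield (gross): A_g = 2.875×0.3125 = 0.89844 in². φR_n = 0.90 × 36 × 0.89844 = 29.1 kips.
Governing: min(49.6, 48.1, 29.1) = 29.1 kips → gross-section yield.

29.1 kips (gross-section yield governs)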